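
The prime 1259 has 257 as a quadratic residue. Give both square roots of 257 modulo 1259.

Since 1259 ≡ 3 (mod 4), a square root of 257 is 257^((1259+1)/4) = 257^315 mod 1259.
Repeated squaring: 257^2≡581, 257^4≡149, 257^8≡798, 257^16≡1009, 257^32≡809, 257^64≡1060, 257^128≡572, 257^256≡1103 (mod 1259).
257^315 = 257^(256+32+16+8+2+1) ≡ 471 (mod 1259).
Check: 471² = 221841 ≡ 257 (mod 1259). The two roots are 471 and 788.

471, 788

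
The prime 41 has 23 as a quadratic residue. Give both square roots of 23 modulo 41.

41 ≡ 1 (mod 4), so we find a root by search.
Trying successive values, 8² = 64 ≡ 23 (mod 41). The other root is 41 − 8 = 33.

8, 33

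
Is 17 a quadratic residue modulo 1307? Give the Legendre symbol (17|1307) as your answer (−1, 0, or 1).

Reciprocity: 17 ≡ 1 and 1307 ≡ 3 (mod 4), so (17/1307) = +(1307/17).
Reduce top mod 17: now compute (15/17).
Reciprocity: 15 ≡ 3 and 17 ≡ 1 (mod 4), so (15/17) = +(17/15).
Reduce top mod 15: now compute (2/15).
Pull out 2: since 15 ≡ 7 (mod 8), (2/15) = +1.
Reached (1/15) = 1. Collecting the sign flips along the way, the symbol is +1.

1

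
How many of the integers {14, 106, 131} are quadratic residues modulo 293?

1

(14/293) = +1 → QR.
(106/293) = -1 → non-residue.
(131/293) = -1 → non-residue.
Total quadratic residues among the 3: 1.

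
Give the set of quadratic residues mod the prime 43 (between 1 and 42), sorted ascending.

1 4 6 9 10 11 13 14 15 16 17 21 23 24 25 31 35 36 38 40 41

Square k = 1,…,21 (k and 43−k give the same square):
1²=1, 2²=4, 3²=9, 4²=16, 5²=25, 6²=36, 7²≡6, 8²≡21, 9²≡38, 10²≡14, 11²≡35, 12²≡15, 13²≡40, 14²≡24, 15²≡10, 16²≡41, 17²≡31, 18²≡23, 19²≡17, 20²≡13, 21²≡11 (mod 43).
So the quadratic residues mod 43 are {1, 4, 6, 9, 10, 11, 13, 14, 15, 16, 17, 21, 23, 24, 25, 31, 35, 36, 38, 40, 41}.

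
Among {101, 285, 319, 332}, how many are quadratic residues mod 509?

(101/509) = +1 → QR.
(285/509) = +1 → QR.
(319/509) = +1 → QR.
(332/509) = +1 → QR.
Total quadratic residues among the 4: 4.

4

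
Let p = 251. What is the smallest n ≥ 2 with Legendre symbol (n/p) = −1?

(2/251) = −1, so 2 is the smallest positive non-residue mod 251.

2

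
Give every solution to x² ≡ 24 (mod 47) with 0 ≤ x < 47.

Since 47 ≡ 3 (mod 4), a square root of 24 is 24^((47+1)/4) = 24^12 mod 47.
Repeated squaring: 24^2≡12, 24^4≡3, 24^8≡9 (mod 47).
24^12 = 24^(8+4) ≡ 27 (mod 47).
Check: 27² = 729 ≡ 24 (mod 47). The two roots are 20 and 27.

20, 27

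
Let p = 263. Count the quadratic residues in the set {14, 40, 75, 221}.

2

(14/263) = -1 → non-residue.
(40/263) = -1 → non-residue.
(75/263) = +1 → QR.
(221/263) = +1 → QR.
Total quadratic residues among the 4: 2.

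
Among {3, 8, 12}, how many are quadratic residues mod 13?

2

(3/13) = +1 → QR.
(8/13) = -1 → non-residue.
(12/13) = +1 → QR.
Total quadratic residues among the 3: 2.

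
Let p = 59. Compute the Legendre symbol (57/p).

1

Reciprocity: 57 ≡ 1 and 59 ≡ 3 (mod 4), so (57/59) = +(59/57).
Reduce top mod 57: now compute (2/57).
Pull out 2: since 57 ≡ 1 (mod 8), (2/57) = +1.
Reached (1/57) = 1. Collecting the sign flips along the way, the symbol is +1.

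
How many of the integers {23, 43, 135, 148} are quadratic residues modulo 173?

4

(23/173) = +1 → QR.
(43/173) = +1 → QR.
(135/173) = +1 → QR.
(148/173) = +1 → QR.
Total quadratic residues among the 4: 4.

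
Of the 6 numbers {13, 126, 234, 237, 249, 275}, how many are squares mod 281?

(13/281) = -1 → non-residue.
(126/281) = +1 → QR.
(234/281) = -1 → non-residue.
(237/281) = -1 → non-residue.
(249/281) = +1 → QR.
(275/281) = -1 → non-residue.
Total quadratic residues among the 6: 2.

2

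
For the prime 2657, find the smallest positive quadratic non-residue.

3

(2/2657) = +1, so 2 is a residue.
(3/2657) = −1, so 3 is the smallest positive non-residue mod 2657.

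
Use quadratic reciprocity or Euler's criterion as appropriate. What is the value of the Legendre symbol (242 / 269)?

-1

Pull out 2: since 269 ≡ 5 (mod 8), (2/269) = -1.
Reciprocity: 121 ≡ 1 and 269 ≡ 1 (mod 4), so (121/269) = +(269/121).
Reduce top mod 121: now compute (27/121).
Reciprocity: 27 ≡ 3 and 121 ≡ 1 (mod 4), so (27/121) = +(121/27).
Reduce top mod 27: now compute (13/27).
Reciprocity: 13 ≡ 1 and 27 ≡ 3 (mod 4), so (13/27) = +(27/13).
Reduce top mod 13: now compute (1/13).
Reached (1/13) = 1. Collecting the sign flips along the way, the symbol is -1.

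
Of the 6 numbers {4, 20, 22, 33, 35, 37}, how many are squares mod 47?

2

(4/47) = +1 → QR.
(20/47) = -1 → non-residue.
(22/47) = -1 → non-residue.
(33/47) = -1 → non-residue.
(35/47) = -1 → non-residue.
(37/47) = +1 → QR.
Total quadratic residues among the 6: 2.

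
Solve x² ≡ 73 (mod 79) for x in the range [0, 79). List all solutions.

28, 51

Since 79 ≡ 3 (mod 4), a square root of 73 is 73^((79+1)/4) = 73^20 mod 79.
Repeated squaring: 73^2≡36, 73^4≡32, 73^8≡76, 73^16≡9 (mod 79).
73^20 = 73^(16+4) ≡ 51 (mod 79).
Check: 51² = 2601 ≡ 73 (mod 79). The two roots are 28 and 51.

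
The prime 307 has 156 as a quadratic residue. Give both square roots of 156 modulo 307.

69, 238

Since 307 ≡ 3 (mod 4), a square root of 156 is 156^((307+1)/4) = 156^77 mod 307.
Repeated squaring: 156^2≡83, 156^4≡135, 156^8≡112, 156^16≡264, 156^32≡7, 156^64≡49 (mod 307).
156^77 = 156^(64+8+4+1) ≡ 69 (mod 307).
Check: 69² = 4761 ≡ 156 (mod 307). The two roots are 69 and 238.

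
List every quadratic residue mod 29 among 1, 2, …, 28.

1,4,5,6,7,9,13,16,20,22,23,24,25,28

Square k = 1,…,14 (k and 29−k give the same square):
1²=1, 2²=4, 3²=9, 4²=16, 5²=25, 6²≡7, 7²≡20, 8²≡6, 9²≡23, 10²≡13, 11²≡5, 12²≡28, 13²≡24, 14²≡22 (mod 29).
So the quadratic residues mod 29 are {1, 4, 5, 6, 7, 9, 13, 16, 20, 22, 23, 24, 25, 28}.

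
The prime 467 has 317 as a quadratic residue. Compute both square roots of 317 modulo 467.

Since 467 ≡ 3 (mod 4), a square root of 317 is 317^((467+1)/4) = 317^117 mod 467.
Repeated squaring: 317^2≡84, 317^4≡51, 317^8≡266, 317^16≡239, 317^32≡147, 317^64≡127 (mod 467).
317^117 = 317^(64+32+16+4+1) ≡ 28 (mod 467).
Check: 28² = 784 ≡ 317 (mod 467). The two roots are 28 and 439.

28, 439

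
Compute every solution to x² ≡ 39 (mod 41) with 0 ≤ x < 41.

41 ≡ 1 (mod 4), so we find a root by search.
Trying successive values, 11² = 121 ≡ 39 (mod 41). The other root is 41 − 11 = 30.

11, 30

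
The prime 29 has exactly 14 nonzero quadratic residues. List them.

1,4,5,6,7,9,13,16,20,22,23,24,25,28

Square k = 1,…,14 (k and 29−k give the same square):
1²=1, 2²=4, 3²=9, 4²=16, 5²=25, 6²≡7, 7²≡20, 8²≡6, 9²≡23, 10²≡13, 11²≡5, 12²≡28, 13²≡24, 14²≡22 (mod 29).
So the quadratic residues mod 29 are {1, 4, 5, 6, 7, 9, 13, 16, 20, 22, 23, 24, 25, 28}.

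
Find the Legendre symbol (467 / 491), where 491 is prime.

Euler's criterion: (467/491) ≡ 467^245 (mod 491).
467^2 ≡ 85 (mod 491)
467^4 ≡ 351 (mod 491)
467^8 ≡ 451 (mod 491)
467^16 ≡ 127 (mod 491)
467^32 ≡ 417 (mod 491)
467^64 ≡ 75 (mod 491)
467^128 ≡ 224 (mod 491)
467^245 = 467^(128+64+32+16+4+1) ≡ 1 (mod 491).
Result is 1, so (467/491) = 1.

1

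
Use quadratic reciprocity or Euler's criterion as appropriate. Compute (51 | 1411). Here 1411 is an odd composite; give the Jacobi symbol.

Reciprocity: 51 ≡ 3 and 1411 ≡ 3 (mod 4), so (51/1411) = −(1411/51).
Reduce top mod 51: now compute (34/51).
Pull out 2: since 51 ≡ 3 (mod 8), (2/51) = -1.
Reciprocity: 17 ≡ 1 and 51 ≡ 3 (mod 4), so (17/51) = +(51/17).
Reduce top mod 17: now compute (0/17).
Top reduces to 0: gcd > 1, so the symbol is 0.

0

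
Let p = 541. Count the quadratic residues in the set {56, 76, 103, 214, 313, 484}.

5

(56/541) = -1 → non-residue.
(76/541) = +1 → QR.
(103/541) = +1 → QR.
(214/541) = +1 → QR.
(313/541) = +1 → QR.
(484/541) = +1 → QR.
Total quadratic residues among the 6: 5.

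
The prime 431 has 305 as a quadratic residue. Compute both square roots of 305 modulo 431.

Since 431 ≡ 3 (mod 4), a square root of 305 is 305^((431+1)/4) = 305^108 mod 431.
Repeated squaring: 305^2≡360, 305^4≡300, 305^8≡352, 305^16≡207, 305^32≡180, 305^64≡75 (mod 431).
305^108 = 305^(64+32+8+4) ≡ 264 (mod 431).
Check: 264² = 69696 ≡ 305 (mod 431). The two roots are 167 and 264.

167, 264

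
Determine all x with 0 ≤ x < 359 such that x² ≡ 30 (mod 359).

Since 359 ≡ 3 (mod 4), a square root of 30 is 30^((359+1)/4) = 30^90 mod 359.
Repeated squaring: 30^2≡182, 30^4≡96, 30^8≡241, 30^16≡282, 30^32≡185, 30^64≡120 (mod 359).
30^90 = 30^(64+16+8+2) ≡ 272 (mod 359).
Check: 272² = 73984 ≡ 30 (mod 359). The two roots are 87 and 272.

87, 272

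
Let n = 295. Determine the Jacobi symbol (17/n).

-1

Reciprocity: 17 ≡ 1 and 295 ≡ 3 (mod 4), so (17/295) = +(295/17).
Reduce top mod 17: now compute (6/17).
Pull out 2: since 17 ≡ 1 (mod 8), (2/17) = +1.
Reciprocity: 3 ≡ 3 and 17 ≡ 1 (mod 4), so (3/17) = +(17/3).
Reduce top mod 3: now compute (2/3).
Pull out 2: since 3 ≡ 3 (mod 8), (2/3) = -1.
Reached (1/3) = 1. Collecting the sign flips along the way, the symbol is -1.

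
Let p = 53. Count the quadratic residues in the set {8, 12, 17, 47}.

2

(8/53) = -1 → non-residue.
(12/53) = -1 → non-residue.
(17/53) = +1 → QR.
(47/53) = +1 → QR.
Total quadratic residues among the 4: 2.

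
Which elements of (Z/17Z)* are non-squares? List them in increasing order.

3, 5, 6, 7, 10, 11, 12, 14

Square k = 1,…,8 (k and 17−k give the same square):
1²=1, 2²=4, 3²=9, 4²=16, 5²≡8, 6²≡2, 7²≡15, 8²≡13 (mod 17).
The residues are {1, 2, 4, 8, 9, 13, 15, 16}; the non-residues are the remaining 8 nonzero classes.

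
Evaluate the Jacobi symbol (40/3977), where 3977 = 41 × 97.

-1

Pull out 2^3: since 3977 ≡ 1 (mod 8), (2/3977) = +1, so (2/3977)^3 = +1.
Reciprocity: 5 ≡ 1 and 3977 ≡ 1 (mod 4), so (5/3977) = +(3977/5).
Reduce top mod 5: now compute (2/5).
Pull out 2: since 5 ≡ 5 (mod 8), (2/5) = -1.
Reached (1/5) = 1. Collecting the sign flips along the way, the symbol is -1.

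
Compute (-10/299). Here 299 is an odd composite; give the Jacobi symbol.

First reduce: -10 ≡ 289 (mod 299).
Reciprocity: 289 ≡ 1 and 299 ≡ 3 (mod 4), so (289/299) = +(299/289).
Reduce top mod 289: now compute (10/289).
Pull out 2: since 289 ≡ 1 (mod 8), (2/289) = +1.
Reciprocity: 5 ≡ 1 and 289 ≡ 1 (mod 4), so (5/289) = +(289/5).
Reduce top mod 5: now compute (4/5).
Pull out 2^2: since 5 ≡ 5 (mod 8), (2/5) = -1, so (2/5)^2 = +1.
Reached (1/5) = 1. Collecting the sign flips along the way, the symbol is +1.

1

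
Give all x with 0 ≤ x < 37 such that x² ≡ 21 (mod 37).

13, 24

37 ≡ 1 (mod 4), so we find a root by search.
Trying successive values, 13² = 169 ≡ 21 (mod 37). The other root is 37 − 13 = 24.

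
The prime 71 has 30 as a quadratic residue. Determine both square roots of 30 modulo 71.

32, 39

Since 71 ≡ 3 (mod 4), a square root of 30 is 30^((71+1)/4) = 30^18 mod 71.
Repeated squaring: 30^2≡48, 30^4≡32, 30^8≡30, 30^16≡48 (mod 71).
30^18 = 30^(16+2) ≡ 32 (mod 71).
Check: 32² = 1024 ≡ 30 (mod 71). The two roots are 32 and 39.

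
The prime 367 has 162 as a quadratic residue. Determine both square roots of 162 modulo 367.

23, 344

Since 367 ≡ 3 (mod 4), a square root of 162 is 162^((367+1)/4) = 162^92 mod 367.
Repeated squaring: 162^2≡187, 162^4≡104, 162^8≡173, 162^16≡202, 162^32≡67, 162^64≡85 (mod 367).
162^92 = 162^(64+16+8+4) ≡ 23 (mod 367).
Check: 23² = 529 ≡ 162 (mod 367). The two roots are 23 and 344.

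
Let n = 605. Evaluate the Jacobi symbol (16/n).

1

Pull out 2^4: since 605 ≡ 5 (mod 8), (2/605) = -1, so (2/605)^4 = +1.
Reached (1/605) = 1. Collecting the sign flips along the way, the symbol is +1.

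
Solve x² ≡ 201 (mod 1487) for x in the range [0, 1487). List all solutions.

Since 1487 ≡ 3 (mod 4), a square root of 201 is 201^((1487+1)/4) = 201^372 mod 1487.
Repeated squaring: 201^2≡252, 201^4≡1050, 201^8≡633, 201^16≡686, 201^32≡704, 201^64≡445, 201^128≡254, 201^256≡575 (mod 1487).
201^372 = 201^(256+64+32+16+4) ≡ 678 (mod 1487).
Check: 678² = 459684 ≡ 201 (mod 1487). The two roots are 678 and 809.

678, 809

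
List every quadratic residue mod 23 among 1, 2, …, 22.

Square k = 1,…,11 (k and 23−k give the same square):
1²=1, 2²=4, 3²=9, 4²=16, 5²≡2, 6²≡13, 7²≡3, 8²≡18, 9²≡12, 10²≡8, 11²≡6 (mod 23).
So the quadratic residues mod 23 are {1, 2, 3, 4, 6, 8, 9, 12, 13, 16, 18}.

1, 2, 3, 4, 6, 8, 9, 12, 13, 16, 18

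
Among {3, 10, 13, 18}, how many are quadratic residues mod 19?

(3/19) = -1 → non-residue.
(10/19) = -1 → non-residue.
(13/19) = -1 → non-residue.
(18/19) = -1 → non-residue.
Total quadratic residues among the 4: 0.

0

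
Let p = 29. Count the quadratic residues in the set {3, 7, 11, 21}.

(3/29) = -1 → non-residue.
(7/29) = +1 → QR.
(11/29) = -1 → non-residue.
(21/29) = -1 → non-residue.
Total quadratic residues among the 4: 1.

1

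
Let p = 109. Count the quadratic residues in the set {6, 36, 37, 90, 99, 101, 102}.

(6/109) = -1 → non-residue.
(36/109) = +1 → QR.
(37/109) = -1 → non-residue.
(90/109) = -1 → non-residue.
(99/109) = -1 → non-residue.
(101/109) = -1 → non-residue.
(102/109) = +1 → QR.
Total quadratic residues among the 7: 2.

2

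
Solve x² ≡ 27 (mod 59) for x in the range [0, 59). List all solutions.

26, 33

Since 59 ≡ 3 (mod 4), a square root of 27 is 27^((59+1)/4) = 27^15 mod 59.
Repeated squaring: 27^2≡21, 27^4≡28, 27^8≡17 (mod 59).
27^15 = 27^(8+4+2+1) ≡ 26 (mod 59).
Check: 26² = 676 ≡ 27 (mod 59). The two roots are 26 and 33.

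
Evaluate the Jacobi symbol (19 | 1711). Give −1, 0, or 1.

-1

Reciprocity: 19 ≡ 3 and 1711 ≡ 3 (mod 4), so (19/1711) = −(1711/19).
Reduce top mod 19: now compute (1/19).
Reached (1/19) = 1. Collecting the sign flips along the way, the symbol is -1.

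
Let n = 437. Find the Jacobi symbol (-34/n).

First reduce: -34 ≡ 403 (mod 437).
Reciprocity: 403 ≡ 3 and 437 ≡ 1 (mod 4), so (403/437) = +(437/403).
Reduce top mod 403: now compute (34/403).
Pull out 2: since 403 ≡ 3 (mod 8), (2/403) = -1.
Reciprocity: 17 ≡ 1 and 403 ≡ 3 (mod 4), so (17/403) = +(403/17).
Reduce top mod 17: now compute (12/17).
Pull out 2^2: since 17 ≡ 1 (mod 8), (2/17) = +1, so (2/17)^2 = +1.
Reciprocity: 3 ≡ 3 and 17 ≡ 1 (mod 4), so (3/17) = +(17/3).
Reduce top mod 3: now compute (2/3).
Pull out 2: since 3 ≡ 3 (mod 8), (2/3) = -1.
Reached (1/3) = 1. Collecting the sign flips along the way, the symbol is +1.

1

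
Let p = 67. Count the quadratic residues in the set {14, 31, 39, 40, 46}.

3

(14/67) = +1 → QR.
(31/67) = -1 → non-residue.
(39/67) = +1 → QR.
(40/67) = +1 → QR.
(46/67) = -1 → non-residue.
Total quadratic residues among the 5: 3.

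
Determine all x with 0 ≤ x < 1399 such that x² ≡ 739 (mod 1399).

161, 1238

Since 1399 ≡ 3 (mod 4), a square root of 739 is 739^((1399+1)/4) = 739^350 mod 1399.
Repeated squaring: 739^2≡511, 739^4≡907, 739^8≡37, 739^16≡1369, 739^32≡900, 739^64≡1378, 739^128≡441, 739^256≡20 (mod 1399).
739^350 = 739^(256+64+16+8+4+2) ≡ 161 (mod 1399).
Check: 161² = 25921 ≡ 739 (mod 1399). The two roots are 161 and 1238.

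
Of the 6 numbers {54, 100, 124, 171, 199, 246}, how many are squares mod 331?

4

(54/331) = +1 → QR.
(100/331) = +1 → QR.
(124/331) = +1 → QR.
(171/331) = +1 → QR.
(199/331) = -1 → non-residue.
(246/331) = -1 → non-residue.
Total quadratic residues among the 6: 4.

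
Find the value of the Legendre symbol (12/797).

-1

Pull out 2^2: since 797 ≡ 5 (mod 8), (2/797) = -1, so (2/797)^2 = +1.
Reciprocity: 3 ≡ 3 and 797 ≡ 1 (mod 4), so (3/797) = +(797/3).
Reduce top mod 3: now compute (2/3).
Pull out 2: since 3 ≡ 3 (mod 8), (2/3) = -1.
Reached (1/3) = 1. Collecting the sign flips along the way, the symbol is -1.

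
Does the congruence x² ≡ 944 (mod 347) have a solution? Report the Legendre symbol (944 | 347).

Euler's criterion: (944/347) ≡ 250^173 (mod 347).
250^2 ≡ 40 (mod 347)
250^4 ≡ 212 (mod 347)
250^8 ≡ 181 (mod 347)
250^16 ≡ 143 (mod 347)
250^32 ≡ 323 (mod 347)
250^64 ≡ 229 (mod 347)
250^128 ≡ 44 (mod 347)
250^173 = 250^(128+32+8+4+1) ≡ 1 (mod 347).
Result is 1, so (944/347) = 1.

1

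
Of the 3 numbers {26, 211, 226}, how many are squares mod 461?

(26/461) = +1 → QR.
(211/461) = -1 → non-residue.
(226/461) = -1 → non-residue.
Total quadratic residues among the 3: 1.

1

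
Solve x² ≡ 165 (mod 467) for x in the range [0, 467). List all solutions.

50, 417

Since 467 ≡ 3 (mod 4), a square root of 165 is 165^((467+1)/4) = 165^117 mod 467.
Repeated squaring: 165^2≡139, 165^4≡174, 165^8≡388, 165^16≡170, 165^32≡413, 165^64≡114 (mod 467).
165^117 = 165^(64+32+16+4+1) ≡ 417 (mod 467).
Check: 417² = 173889 ≡ 165 (mod 467). The two roots are 50 and 417.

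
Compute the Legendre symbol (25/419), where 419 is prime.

Reciprocity: 25 ≡ 1 and 419 ≡ 3 (mod 4), so (25/419) = +(419/25).
Reduce top mod 25: now compute (19/25).
Reciprocity: 19 ≡ 3 and 25 ≡ 1 (mod 4), so (19/25) = +(25/19).
Reduce top mod 19: now compute (6/19).
Pull out 2: since 19 ≡ 3 (mod 8), (2/19) = -1.
Reciprocity: 3 ≡ 3 and 19 ≡ 3 (mod 4), so (3/19) = −(19/3).
Reduce top mod 3: now compute (1/3).
Reached (1/3) = 1. Collecting the sign flips along the way, the symbol is +1.

1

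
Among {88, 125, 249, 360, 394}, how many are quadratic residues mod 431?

4

(88/431) = +1 → QR.
(125/431) = +1 → QR.
(249/431) = -1 → non-residue.
(360/431) = +1 → QR.
(394/431) = +1 → QR.
Total quadratic residues among the 5: 4.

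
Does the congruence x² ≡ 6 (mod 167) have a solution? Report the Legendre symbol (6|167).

Pull out 2: since 167 ≡ 7 (mod 8), (2/167) = +1.
Reciprocity: 3 ≡ 3 and 167 ≡ 3 (mod 4), so (3/167) = −(167/3).
Reduce top mod 3: now compute (2/3).
Pull out 2: since 3 ≡ 3 (mod 8), (2/3) = -1.
Reached (1/3) = 1. Collecting the sign flips along the way, the symbol is +1.

1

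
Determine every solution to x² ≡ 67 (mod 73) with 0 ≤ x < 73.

33, 40

73 ≡ 1 (mod 4), so we find a root by search.
Trying successive values, 33² = 1089 ≡ 67 (mod 73). The other root is 73 − 33 = 40.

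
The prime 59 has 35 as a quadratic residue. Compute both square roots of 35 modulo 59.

25, 34

Since 59 ≡ 3 (mod 4), a square root of 35 is 35^((59+1)/4) = 35^15 mod 59.
Repeated squaring: 35^2≡45, 35^4≡19, 35^8≡7 (mod 59).
35^15 = 35^(8+4+2+1) ≡ 25 (mod 59).
Check: 25² = 625 ≡ 35 (mod 59). The two roots are 25 and 34.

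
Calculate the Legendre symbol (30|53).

-1

Pull out 2: since 53 ≡ 5 (mod 8), (2/53) = -1.
Reciprocity: 15 ≡ 3 and 53 ≡ 1 (mod 4), so (15/53) = +(53/15).
Reduce top mod 15: now compute (8/15).
Pull out 2^3: since 15 ≡ 7 (mod 8), (2/15) = +1, so (2/15)^3 = +1.
Reached (1/15) = 1. Collecting the sign flips along the way, the symbol is -1.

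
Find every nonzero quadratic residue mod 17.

Square k = 1,…,8 (k and 17−k give the same square):
1²=1, 2²=4, 3²=9, 4²=16, 5²≡8, 6²≡2, 7²≡15, 8²≡13 (mod 17).
So the quadratic residues mod 17 are {1, 2, 4, 8, 9, 13, 15, 16}.

1 2 4 8 9 13 15 16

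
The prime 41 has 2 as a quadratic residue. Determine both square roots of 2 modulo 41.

41 ≡ 1 (mod 4), so we find a root by search.
Trying successive values, 17² = 289 ≡ 2 (mod 41). The other root is 41 − 17 = 24.

17, 24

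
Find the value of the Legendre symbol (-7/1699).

First reduce: -7 ≡ 1692 (mod 1699).
Pull out 2^2: since 1699 ≡ 3 (mod 8), (2/1699) = -1, so (2/1699)^2 = +1.
Reciprocity: 423 ≡ 3 and 1699 ≡ 3 (mod 4), so (423/1699) = −(1699/423).
Reduce top mod 423: now compute (7/423).
Reciprocity: 7 ≡ 3 and 423 ≡ 3 (mod 4), so (7/423) = −(423/7).
Reduce top mod 7: now compute (3/7).
Reciprocity: 3 ≡ 3 and 7 ≡ 3 (mod 4), so (3/7) = −(7/3).
Reduce top mod 3: now compute (1/3).
Reached (1/3) = 1. Collecting the sign flips along the way, the symbol is -1.

-1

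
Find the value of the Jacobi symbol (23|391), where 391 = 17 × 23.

0

Reciprocity: 23 ≡ 3 and 391 ≡ 3 (mod 4), so (23/391) = −(391/23).
Reduce top mod 23: now compute (0/23).
Top reduces to 0: gcd > 1, so the symbol is 0.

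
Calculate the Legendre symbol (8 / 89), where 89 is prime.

1

Euler's criterion: (8/89) ≡ 8^44 (mod 89).
8^2 ≡ 64 (mod 89)
8^4 ≡ 2 (mod 89)
8^8 ≡ 4 (mod 89)
8^16 ≡ 16 (mod 89)
8^32 ≡ 78 (mod 89)
8^44 = 8^(32+8+4) ≡ 1 (mod 89).
Result is 1, so (8/89) = 1.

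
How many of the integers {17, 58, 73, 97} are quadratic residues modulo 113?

1

(17/113) = -1 → non-residue.
(58/113) = -1 → non-residue.
(73/113) = -1 → non-residue.
(97/113) = +1 → QR.
Total quadratic residues among the 4: 1.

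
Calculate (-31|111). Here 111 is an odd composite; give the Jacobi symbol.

First reduce: -31 ≡ 80 (mod 111).
Pull out 2^4: since 111 ≡ 7 (mod 8), (2/111) = +1, so (2/111)^4 = +1.
Reciprocity: 5 ≡ 1 and 111 ≡ 3 (mod 4), so (5/111) = +(111/5).
Reduce top mod 5: now compute (1/5).
Reached (1/5) = 1. Collecting the sign flips along the way, the symbol is +1.

1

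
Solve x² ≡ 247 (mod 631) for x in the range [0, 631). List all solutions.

Since 631 ≡ 3 (mod 4), a square root of 247 is 247^((631+1)/4) = 247^158 mod 631.
Repeated squaring: 247^2≡433, 247^4≡82, 247^8≡414, 247^16≡395, 247^32≡168, 247^64≡460, 247^128≡215 (mod 631).
247^158 = 247^(128+16+8+4+2) ≡ 200 (mod 631).
Check: 200² = 40000 ≡ 247 (mod 631). The two roots are 200 and 431.

200, 431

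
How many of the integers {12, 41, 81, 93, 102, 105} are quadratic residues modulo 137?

3

(12/137) = -1 → non-residue.
(41/137) = -1 → non-residue.
(81/137) = +1 → QR.
(93/137) = +1 → QR.
(102/137) = -1 → non-residue.
(105/137) = +1 → QR.
Total quadratic residues among the 6: 3.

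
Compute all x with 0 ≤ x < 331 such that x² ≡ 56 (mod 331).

Since 331 ≡ 3 (mod 4), a square root of 56 is 56^((331+1)/4) = 56^83 mod 331.
Repeated squaring: 56^2≡157, 56^4≡155, 56^8≡193, 56^16≡177, 56^32≡215, 56^64≡216 (mod 331).
56^83 = 56^(64+16+2+1) ≡ 279 (mod 331).
Check: 279² = 77841 ≡ 56 (mod 331). The two roots are 52 and 279.

52, 279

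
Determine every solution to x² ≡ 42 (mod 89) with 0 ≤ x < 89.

24, 65

89 ≡ 1 (mod 4), so we find a root by search.
Trying successive values, 24² = 576 ≡ 42 (mod 89). The other root is 89 − 24 = 65.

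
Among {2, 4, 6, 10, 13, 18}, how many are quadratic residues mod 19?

2

(2/19) = -1 → non-residue.
(4/19) = +1 → QR.
(6/19) = +1 → QR.
(10/19) = -1 → non-residue.
(13/19) = -1 → non-residue.
(18/19) = -1 → non-residue.
Total quadratic residues among the 6: 2.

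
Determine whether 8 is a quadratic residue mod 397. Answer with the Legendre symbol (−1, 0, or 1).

Pull out 2^3: since 397 ≡ 5 (mod 8), (2/397) = -1, so (2/397)^3 = -1.
Reached (1/397) = 1. Collecting the sign flips along the way, the symbol is -1.

-1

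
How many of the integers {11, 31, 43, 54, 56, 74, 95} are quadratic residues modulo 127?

3

(11/127) = +1 → QR.
(31/127) = +1 → QR.
(43/127) = -1 → non-residue.
(54/127) = -1 → non-residue.
(56/127) = -1 → non-residue.
(74/127) = +1 → QR.
(95/127) = -1 → non-residue.
Total quadratic residues among the 7: 3.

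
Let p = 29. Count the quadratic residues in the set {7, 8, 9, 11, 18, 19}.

(7/29) = +1 → QR.
(8/29) = -1 → non-residue.
(9/29) = +1 → QR.
(11/29) = -1 → non-residue.
(18/29) = -1 → non-residue.
(19/29) = -1 → non-residue.
Total quadratic residues among the 6: 2.

2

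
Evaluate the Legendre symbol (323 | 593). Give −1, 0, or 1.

1

Euler's criterion: (323/593) ≡ 323^296 (mod 593).
323^2 ≡ 554 (mod 593)
323^4 ≡ 335 (mod 593)
323^8 ≡ 148 (mod 593)
323^16 ≡ 556 (mod 593)
323^32 ≡ 183 (mod 593)
323^64 ≡ 281 (mod 593)
323^128 ≡ 92 (mod 593)
323^256 ≡ 162 (mod 593)
323^296 = 323^(256+32+8) ≡ 1 (mod 593).
Result is 1, so (323/593) = 1.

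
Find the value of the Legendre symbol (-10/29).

-1

First reduce: -10 ≡ 19 (mod 29).
Reciprocity: 19 ≡ 3 and 29 ≡ 1 (mod 4), so (19/29) = +(29/19).
Reduce top mod 19: now compute (10/19).
Pull out 2: since 19 ≡ 3 (mod 8), (2/19) = -1.
Reciprocity: 5 ≡ 1 and 19 ≡ 3 (mod 4), so (5/19) = +(19/5).
Reduce top mod 5: now compute (4/5).
Pull out 2^2: since 5 ≡ 5 (mod 8), (2/5) = -1, so (2/5)^2 = +1.
Reached (1/5) = 1. Collecting the sign flips along the way, the symbol is -1.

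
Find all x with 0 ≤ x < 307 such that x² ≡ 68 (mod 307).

36, 271

Since 307 ≡ 3 (mod 4), a square root of 68 is 68^((307+1)/4) = 68^77 mod 307.
Repeated squaring: 68^2≡19, 68^4≡54, 68^8≡153, 68^16≡77, 68^32≡96, 68^64≡6 (mod 307).
68^77 = 68^(64+8+4+1) ≡ 36 (mod 307).
Check: 36² = 1296 ≡ 68 (mod 307). The two roots are 36 and 271.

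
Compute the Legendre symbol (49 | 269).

1

Reciprocity: 49 ≡ 1 and 269 ≡ 1 (mod 4), so (49/269) = +(269/49).
Reduce top mod 49: now compute (24/49).
Pull out 2^3: since 49 ≡ 1 (mod 8), (2/49) = +1, so (2/49)^3 = +1.
Reciprocity: 3 ≡ 3 and 49 ≡ 1 (mod 4), so (3/49) = +(49/3).
Reduce top mod 3: now compute (1/3).
Reached (1/3) = 1. Collecting the sign flips along the way, the symbol is +1.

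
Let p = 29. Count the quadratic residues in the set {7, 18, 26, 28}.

(7/29) = +1 → QR.
(18/29) = -1 → non-residue.
(26/29) = -1 → non-residue.
(28/29) = +1 → QR.
Total quadratic residues among the 4: 2.

2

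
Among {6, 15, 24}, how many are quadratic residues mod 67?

3

(6/67) = +1 → QR.
(15/67) = +1 → QR.
(24/67) = +1 → QR.
Total quadratic residues among the 3: 3.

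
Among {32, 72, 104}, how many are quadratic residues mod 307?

1

(32/307) = -1 → non-residue.
(72/307) = -1 → non-residue.
(104/307) = +1 → QR.
Total quadratic residues among the 3: 1.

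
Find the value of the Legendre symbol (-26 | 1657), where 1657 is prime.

First reduce: -26 ≡ 1631 (mod 1657).
Reciprocity: 1631 ≡ 3 and 1657 ≡ 1 (mod 4), so (1631/1657) = +(1657/1631).
Reduce top mod 1631: now compute (26/1631).
Pull out 2: since 1631 ≡ 7 (mod 8), (2/1631) = +1.
Reciprocity: 13 ≡ 1 and 1631 ≡ 3 (mod 4), so (13/1631) = +(1631/13).
Reduce top mod 13: now compute (6/13).
Pull out 2: since 13 ≡ 5 (mod 8), (2/13) = -1.
Reciprocity: 3 ≡ 3 and 13 ≡ 1 (mod 4), so (3/13) = +(13/3).
Reduce top mod 3: now compute (1/3).
Reached (1/3) = 1. Collecting the sign flips along the way, the symbol is -1.

-1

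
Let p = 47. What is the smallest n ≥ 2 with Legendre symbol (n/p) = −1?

(2/47) = +1, so 2 is a residue.
(3/47) = +1, so 3 is a residue.
(4/47) = +1, so 4 is a residue.
(5/47) = −1, so 5 is the smallest positive non-residue mod 47.

5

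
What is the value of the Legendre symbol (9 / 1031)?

1

Reciprocity: 9 ≡ 1 and 1031 ≡ 3 (mod 4), so (9/1031) = +(1031/9).
Reduce top mod 9: now compute (5/9).
Reciprocity: 5 ≡ 1 and 9 ≡ 1 (mod 4), so (5/9) = +(9/5).
Reduce top mod 5: now compute (4/5).
Pull out 2^2: since 5 ≡ 5 (mod 8), (2/5) = -1, so (2/5)^2 = +1.
Reached (1/5) = 1. Collecting the sign flips along the way, the symbol is +1.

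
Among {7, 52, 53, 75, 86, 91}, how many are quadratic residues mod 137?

(7/137) = +1 → QR.
(52/137) = -1 → non-residue.
(53/137) = -1 → non-residue.
(75/137) = -1 → non-residue.
(86/137) = -1 → non-residue.
(91/137) = -1 → non-residue.
Total quadratic residues among the 6: 1.

1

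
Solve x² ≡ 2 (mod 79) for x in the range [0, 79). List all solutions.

9, 70

Since 79 ≡ 3 (mod 4), a square root of 2 is 2^((79+1)/4) = 2^20 mod 79.
Repeated squaring: 2^2≡4, 2^4≡16, 2^8≡19, 2^16≡45 (mod 79).
2^20 = 2^(16+4) ≡ 9 (mod 79).
Check: 9² = 81 ≡ 2 (mod 79). The two roots are 9 and 70.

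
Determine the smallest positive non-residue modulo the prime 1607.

(2/1607) = +1, so 2 is a residue.
(3/1607) = +1, so 3 is a residue.
(4/1607) = +1, so 4 is a residue.
(5/1607) = −1, so 5 is the smallest positive non-residue mod 1607.

5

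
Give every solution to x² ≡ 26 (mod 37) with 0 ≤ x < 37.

37 ≡ 1 (mod 4), so we find a root by search.
Trying successive values, 10² = 100 ≡ 26 (mod 37). The other root is 37 − 10 = 27.

10, 27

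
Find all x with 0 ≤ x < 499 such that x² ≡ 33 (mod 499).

136, 363

Since 499 ≡ 3 (mod 4), a square root of 33 is 33^((499+1)/4) = 33^125 mod 499.
Repeated squaring: 33^2≡91, 33^4≡297, 33^8≡385, 33^16≡22, 33^32≡484, 33^64≡225 (mod 499).
33^125 = 33^(64+32+16+8+4+1) ≡ 136 (mod 499).
Check: 136² = 18496 ≡ 33 (mod 499). The two roots are 136 and 363.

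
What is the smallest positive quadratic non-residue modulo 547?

2

(2/547) = −1, so 2 is the smallest positive non-residue mod 547.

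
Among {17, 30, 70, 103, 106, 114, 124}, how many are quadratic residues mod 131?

1

(17/131) = -1 → non-residue.
(30/131) = -1 → non-residue.
(70/131) = -1 → non-residue.
(103/131) = -1 → non-residue.
(106/131) = -1 → non-residue.
(114/131) = +1 → QR.
(124/131) = -1 → non-residue.
Total quadratic residues among the 7: 1.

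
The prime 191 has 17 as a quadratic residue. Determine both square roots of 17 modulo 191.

Since 191 ≡ 3 (mod 4), a square root of 17 is 17^((191+1)/4) = 17^48 mod 191.
Repeated squaring: 17^2≡98, 17^4≡54, 17^8≡51, 17^16≡118, 17^32≡172 (mod 191).
17^48 = 17^(32+16) ≡ 50 (mod 191).
Check: 50² = 2500 ≡ 17 (mod 191). The two roots are 50 and 141.

50, 141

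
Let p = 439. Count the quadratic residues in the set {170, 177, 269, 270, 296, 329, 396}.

3

(170/439) = -1 → non-residue.
(177/439) = +1 → QR.
(269/439) = +1 → QR.
(270/439) = -1 → non-residue.
(296/439) = -1 → non-residue.
(329/439) = -1 → non-residue.
(396/439) = +1 → QR.
Total quadratic residues among the 7: 3.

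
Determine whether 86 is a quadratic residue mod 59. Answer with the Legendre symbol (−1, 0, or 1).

1

First reduce: 86 ≡ 27 (mod 59).
Reciprocity: 27 ≡ 3 and 59 ≡ 3 (mod 4), so (27/59) = −(59/27).
Reduce top mod 27: now compute (5/27).
Reciprocity: 5 ≡ 1 and 27 ≡ 3 (mod 4), so (5/27) = +(27/5).
Reduce top mod 5: now compute (2/5).
Pull out 2: since 5 ≡ 5 (mod 8), (2/5) = -1.
Reached (1/5) = 1. Collecting the sign flips along the way, the symbol is +1.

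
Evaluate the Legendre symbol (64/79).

1

Pull out 2^6: since 79 ≡ 7 (mod 8), (2/79) = +1, so (2/79)^6 = +1.
Reached (1/79) = 1. Collecting the sign flips along the way, the symbol is +1.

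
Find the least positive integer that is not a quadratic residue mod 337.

5

(2/337) = +1, so 2 is a residue.
(3/337) = +1, so 3 is a residue.
(4/337) = +1, so 4 is a residue.
(5/337) = −1, so 5 is the smallest positive non-residue mod 337.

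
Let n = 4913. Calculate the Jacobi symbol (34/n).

Pull out 2: since 4913 ≡ 1 (mod 8), (2/4913) = +1.
Reciprocity: 17 ≡ 1 and 4913 ≡ 1 (mod 4), so (17/4913) = +(4913/17).
Reduce top mod 17: now compute (0/17).
Top reduces to 0: gcd > 1, so the symbol is 0.

0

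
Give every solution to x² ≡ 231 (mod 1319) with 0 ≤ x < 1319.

Since 1319 ≡ 3 (mod 4), a square root of 231 is 231^((1319+1)/4) = 231^330 mod 1319.
Repeated squaring: 231^2≡601, 231^4≡1114, 231^8≡1136, 231^16≡514, 231^32≡396, 231^64≡1174, 231^128≡1240, 231^256≡965 (mod 1319).
231^330 = 231^(256+64+8+2) ≡ 768 (mod 1319).
Check: 768² = 589824 ≡ 231 (mod 1319). The two roots are 551 and 768.

551, 768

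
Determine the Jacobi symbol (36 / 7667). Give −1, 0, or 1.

1

Pull out 2^2: since 7667 ≡ 3 (mod 8), (2/7667) = -1, so (2/7667)^2 = +1.
Reciprocity: 9 ≡ 1 and 7667 ≡ 3 (mod 4), so (9/7667) = +(7667/9).
Reduce top mod 9: now compute (8/9).
Pull out 2^3: since 9 ≡ 1 (mod 8), (2/9) = +1, so (2/9)^3 = +1.
Reached (1/9) = 1. Collecting the sign flips along the way, the symbol is +1.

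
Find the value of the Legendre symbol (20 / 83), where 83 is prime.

Euler's criterion: (20/83) ≡ 20^41 (mod 83).
20^2 ≡ 68 (mod 83)
20^4 ≡ 59 (mod 83)
20^8 ≡ 78 (mod 83)
20^16 ≡ 25 (mod 83)
20^32 ≡ 44 (mod 83)
20^41 = 20^(32+8+1) ≡ 82 (mod 83).
Result is 82 ≡ −1, so (20/83) = −1.

-1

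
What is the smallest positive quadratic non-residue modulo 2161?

7

(2/2161) = +1, so 2 is a residue.
(3/2161) = +1, so 3 is a residue.
(4/2161) = +1, so 4 is a residue.
(5/2161) = +1, so 5 is a residue.
(6/2161) = +1, so 6 is a residue.
(7/2161) = −1, so 7 is the smallest positive non-residue mod 2161.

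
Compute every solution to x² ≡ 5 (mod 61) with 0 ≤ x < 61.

26, 35

61 ≡ 1 (mod 4), so we find a root by search.
Trying successive values, 26² = 676 ≡ 5 (mod 61). The other root is 61 − 26 = 35.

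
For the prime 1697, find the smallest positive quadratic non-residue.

(2/1697) = +1, so 2 is a residue.
(3/1697) = −1, so 3 is the smallest positive non-residue mod 1697.

3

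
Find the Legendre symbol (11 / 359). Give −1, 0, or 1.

1

Euler's criterion: (11/359) ≡ 11^179 (mod 359).
11^2 ≡ 121 (mod 359)
11^4 ≡ 281 (mod 359)
11^8 ≡ 340 (mod 359)
11^16 ≡ 2 (mod 359)
11^32 ≡ 4 (mod 359)
11^64 ≡ 16 (mod 359)
11^128 ≡ 256 (mod 359)
11^179 = 11^(128+32+16+2+1) ≡ 1 (mod 359).
Result is 1, so (11/359) = 1.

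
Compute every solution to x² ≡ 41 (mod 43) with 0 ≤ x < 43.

Since 43 ≡ 3 (mod 4), a square root of 41 is 41^((43+1)/4) = 41^11 mod 43.
Repeated squaring: 41^2≡4, 41^4≡16, 41^8≡41 (mod 43).
41^11 = 41^(8+2+1) ≡ 16 (mod 43).
Check: 16² = 256 ≡ 41 (mod 43). The two roots are 16 and 27.

16, 27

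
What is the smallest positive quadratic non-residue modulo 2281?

(2/2281) = +1, so 2 is a residue.
(3/2281) = +1, so 3 is a residue.
(4/2281) = +1, so 4 is a residue.
(5/2281) = +1, so 5 is a residue.
(6/2281) = +1, so 6 is a residue.
(7/2281) = −1, so 7 is the smallest positive non-residue mod 2281.

7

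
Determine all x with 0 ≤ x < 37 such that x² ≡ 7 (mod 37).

37 ≡ 1 (mod 4), so we find a root by search.
Trying successive values, 9² = 81 ≡ 7 (mod 37). The other root is 37 − 9 = 28.

9, 28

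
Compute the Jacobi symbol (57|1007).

0

Reciprocity: 57 ≡ 1 and 1007 ≡ 3 (mod 4), so (57/1007) = +(1007/57).
Reduce top mod 57: now compute (38/57).
Pull out 2: since 57 ≡ 1 (mod 8), (2/57) = +1.
Reciprocity: 19 ≡ 3 and 57 ≡ 1 (mod 4), so (19/57) = +(57/19).
Reduce top mod 19: now compute (0/19).
Top reduces to 0: gcd > 1, so the symbol is 0.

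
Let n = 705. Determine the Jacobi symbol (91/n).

-1

Reciprocity: 91 ≡ 3 and 705 ≡ 1 (mod 4), so (91/705) = +(705/91).
Reduce top mod 91: now compute (68/91).
Pull out 2^2: since 91 ≡ 3 (mod 8), (2/91) = -1, so (2/91)^2 = +1.
Reciprocity: 17 ≡ 1 and 91 ≡ 3 (mod 4), so (17/91) = +(91/17).
Reduce top mod 17: now compute (6/17).
Pull out 2: since 17 ≡ 1 (mod 8), (2/17) = +1.
Reciprocity: 3 ≡ 3 and 17 ≡ 1 (mod 4), so (3/17) = +(17/3).
Reduce top mod 3: now compute (2/3).
Pull out 2: since 3 ≡ 3 (mod 8), (2/3) = -1.
Reached (1/3) = 1. Collecting the sign flips along the way, the symbol is -1.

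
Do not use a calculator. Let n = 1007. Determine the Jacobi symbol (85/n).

-1

Reciprocity: 85 ≡ 1 and 1007 ≡ 3 (mod 4), so (85/1007) = +(1007/85).
Reduce top mod 85: now compute (72/85).
Pull out 2^3: since 85 ≡ 5 (mod 8), (2/85) = -1, so (2/85)^3 = -1.
Reciprocity: 9 ≡ 1 and 85 ≡ 1 (mod 4), so (9/85) = +(85/9).
Reduce top mod 9: now compute (4/9).
Pull out 2^2: since 9 ≡ 1 (mod 8), (2/9) = +1, so (2/9)^2 = +1.
Reached (1/9) = 1. Collecting the sign flips along the way, the symbol is -1.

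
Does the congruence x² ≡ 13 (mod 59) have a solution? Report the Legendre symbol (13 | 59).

Reciprocity: 13 ≡ 1 and 59 ≡ 3 (mod 4), so (13/59) = +(59/13).
Reduce top mod 13: now compute (7/13).
Reciprocity: 7 ≡ 3 and 13 ≡ 1 (mod 4), so (7/13) = +(13/7).
Reduce top mod 7: now compute (6/7).
Pull out 2: since 7 ≡ 7 (mod 8), (2/7) = +1.
Reciprocity: 3 ≡ 3 and 7 ≡ 3 (mod 4), so (3/7) = −(7/3).
Reduce top mod 3: now compute (1/3).
Reached (1/3) = 1. Collecting the sign flips along the way, the symbol is -1.

-1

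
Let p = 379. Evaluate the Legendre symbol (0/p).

Top reduces to 0: gcd > 1, so the symbol is 0.

0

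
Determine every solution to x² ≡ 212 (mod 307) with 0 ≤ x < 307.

Since 307 ≡ 3 (mod 4), a square root of 212 is 212^((307+1)/4) = 212^77 mod 307.
Repeated squaring: 212^2≡122, 212^4≡148, 212^8≡107, 212^16≡90, 212^32≡118, 212^64≡109 (mod 307).
212^77 = 212^(64+8+4+1) ≡ 121 (mod 307).
Check: 121² = 14641 ≡ 212 (mod 307). The two roots are 121 and 186.

121, 186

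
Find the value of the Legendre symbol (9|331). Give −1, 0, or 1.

Reciprocity: 9 ≡ 1 and 331 ≡ 3 (mod 4), so (9/331) = +(331/9).
Reduce top mod 9: now compute (7/9).
Reciprocity: 7 ≡ 3 and 9 ≡ 1 (mod 4), so (7/9) = +(9/7).
Reduce top mod 7: now compute (2/7).
Pull out 2: since 7 ≡ 7 (mod 8), (2/7) = +1.
Reached (1/7) = 1. Collecting the sign flips along the way, the symbol is +1.

1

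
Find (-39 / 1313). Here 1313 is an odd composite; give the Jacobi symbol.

0

First reduce: -39 ≡ 1274 (mod 1313).
Pull out 2: since 1313 ≡ 1 (mod 8), (2/1313) = +1.
Reciprocity: 637 ≡ 1 and 1313 ≡ 1 (mod 4), so (637/1313) = +(1313/637).
Reduce top mod 637: now compute (39/637).
Reciprocity: 39 ≡ 3 and 637 ≡ 1 (mod 4), so (39/637) = +(637/39).
Reduce top mod 39: now compute (13/39).
Reciprocity: 13 ≡ 1 and 39 ≡ 3 (mod 4), so (13/39) = +(39/13).
Reduce top mod 13: now compute (0/13).
Top reduces to 0: gcd > 1, so the symbol is 0.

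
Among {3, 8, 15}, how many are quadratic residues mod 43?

1

(3/43) = -1 → non-residue.
(8/43) = -1 → non-residue.
(15/43) = +1 → QR.
Total quadratic residues among the 3: 1.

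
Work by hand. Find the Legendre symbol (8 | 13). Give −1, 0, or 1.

-1

Pull out 2^3: since 13 ≡ 5 (mod 8), (2/13) = -1, so (2/13)^3 = -1.
Reached (1/13) = 1. Collecting the sign flips along the way, the symbol is -1.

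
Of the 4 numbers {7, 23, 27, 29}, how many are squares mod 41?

1

(7/41) = -1 → non-residue.
(23/41) = +1 → QR.
(27/41) = -1 → non-residue.
(29/41) = -1 → non-residue.
Total quadratic residues among the 4: 1.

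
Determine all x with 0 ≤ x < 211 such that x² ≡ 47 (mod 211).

70, 141

Since 211 ≡ 3 (mod 4), a square root of 47 is 47^((211+1)/4) = 47^53 mod 211.
Repeated squaring: 47^2≡99, 47^4≡95, 47^8≡163, 47^16≡194, 47^32≡78 (mod 211).
47^53 = 47^(32+16+4+1) ≡ 70 (mod 211).
Check: 70² = 4900 ≡ 47 (mod 211). The two roots are 70 and 141.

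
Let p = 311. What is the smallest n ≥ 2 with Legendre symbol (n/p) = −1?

11

(2/311) = +1, so 2 is a residue.
(3/311) = +1, so 3 is a residue.
(4/311) = +1, so 4 is a residue.
(5/311) = +1, so 5 is a residue.
(6/311) = +1, so 6 is a residue.
(7/311) = +1, so 7 is a residue.
(8/311) = +1, so 8 is a residue.
(9/311) = +1, so 9 is a residue.
(10/311) = +1, so 10 is a residue.
(11/311) = −1, so 11 is the smallest positive non-residue mod 311.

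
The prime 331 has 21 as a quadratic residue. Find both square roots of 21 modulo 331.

Since 331 ≡ 3 (mod 4), a square root of 21 is 21^((331+1)/4) = 21^83 mod 331.
Repeated squaring: 21^2≡110, 21^4≡184, 21^8≡94, 21^16≡230, 21^32≡271, 21^64≡290 (mod 331).
21^83 = 21^(64+16+2+1) ≡ 141 (mod 331).
Check: 141² = 19881 ≡ 21 (mod 331). The two roots are 141 and 190.

141, 190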